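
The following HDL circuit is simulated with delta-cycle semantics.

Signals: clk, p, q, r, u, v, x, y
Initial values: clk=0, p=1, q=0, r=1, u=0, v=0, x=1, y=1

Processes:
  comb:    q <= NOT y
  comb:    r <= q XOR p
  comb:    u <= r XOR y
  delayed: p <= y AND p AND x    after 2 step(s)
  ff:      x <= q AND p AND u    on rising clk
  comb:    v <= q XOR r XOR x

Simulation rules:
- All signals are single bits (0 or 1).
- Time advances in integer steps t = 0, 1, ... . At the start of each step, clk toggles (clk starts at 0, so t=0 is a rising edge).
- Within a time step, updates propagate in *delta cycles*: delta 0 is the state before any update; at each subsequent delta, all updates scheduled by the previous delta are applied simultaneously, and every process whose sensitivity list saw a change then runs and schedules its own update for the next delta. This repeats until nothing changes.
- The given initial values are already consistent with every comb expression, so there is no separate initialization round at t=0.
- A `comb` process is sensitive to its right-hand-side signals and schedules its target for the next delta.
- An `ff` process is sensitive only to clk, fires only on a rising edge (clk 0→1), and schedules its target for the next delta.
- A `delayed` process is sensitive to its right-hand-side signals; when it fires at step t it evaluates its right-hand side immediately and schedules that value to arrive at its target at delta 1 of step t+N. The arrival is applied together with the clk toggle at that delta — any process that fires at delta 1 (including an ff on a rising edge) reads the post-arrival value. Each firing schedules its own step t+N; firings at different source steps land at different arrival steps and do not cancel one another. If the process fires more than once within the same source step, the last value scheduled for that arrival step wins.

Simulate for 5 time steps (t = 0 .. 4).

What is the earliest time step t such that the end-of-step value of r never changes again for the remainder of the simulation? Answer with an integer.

t0.Δ0 y=1 v=0 r=1 u=0 q=0 clk=0 x=1 p=1
t0.Δ1 y=1 v=0 r=1 u=0 q=0 clk=1 x=1 p=1
t0.Δ2 y=1 v=0 r=1 u=0 q=0 clk=1 x=0 p=1
t0.Δ3 y=1 v=1 r=1 u=0 q=0 clk=1 x=0 p=1
t1.Δ0 y=1 v=1 r=1 u=0 q=0 clk=1 x=0 p=1
t1.Δ1 y=1 v=1 r=1 u=0 q=0 clk=0 x=0 p=1
t2.Δ0 y=1 v=1 r=1 u=0 q=0 clk=0 x=0 p=1
t2.Δ1 y=1 v=1 r=1 u=0 q=0 clk=1 x=0 p=0
t2.Δ2 y=1 v=1 r=0 u=0 q=0 clk=1 x=0 p=0
t2.Δ3 y=1 v=0 r=0 u=1 q=0 clk=1 x=0 p=0
t3.Δ0 y=1 v=0 r=0 u=1 q=0 clk=1 x=0 p=0
t3.Δ1 y=1 v=0 r=0 u=1 q=0 clk=0 x=0 p=0
t4.Δ0 y=1 v=0 r=0 u=1 q=0 clk=0 x=0 p=0
t4.Δ1 y=1 v=0 r=0 u=1 q=0 clk=1 x=0 p=0

2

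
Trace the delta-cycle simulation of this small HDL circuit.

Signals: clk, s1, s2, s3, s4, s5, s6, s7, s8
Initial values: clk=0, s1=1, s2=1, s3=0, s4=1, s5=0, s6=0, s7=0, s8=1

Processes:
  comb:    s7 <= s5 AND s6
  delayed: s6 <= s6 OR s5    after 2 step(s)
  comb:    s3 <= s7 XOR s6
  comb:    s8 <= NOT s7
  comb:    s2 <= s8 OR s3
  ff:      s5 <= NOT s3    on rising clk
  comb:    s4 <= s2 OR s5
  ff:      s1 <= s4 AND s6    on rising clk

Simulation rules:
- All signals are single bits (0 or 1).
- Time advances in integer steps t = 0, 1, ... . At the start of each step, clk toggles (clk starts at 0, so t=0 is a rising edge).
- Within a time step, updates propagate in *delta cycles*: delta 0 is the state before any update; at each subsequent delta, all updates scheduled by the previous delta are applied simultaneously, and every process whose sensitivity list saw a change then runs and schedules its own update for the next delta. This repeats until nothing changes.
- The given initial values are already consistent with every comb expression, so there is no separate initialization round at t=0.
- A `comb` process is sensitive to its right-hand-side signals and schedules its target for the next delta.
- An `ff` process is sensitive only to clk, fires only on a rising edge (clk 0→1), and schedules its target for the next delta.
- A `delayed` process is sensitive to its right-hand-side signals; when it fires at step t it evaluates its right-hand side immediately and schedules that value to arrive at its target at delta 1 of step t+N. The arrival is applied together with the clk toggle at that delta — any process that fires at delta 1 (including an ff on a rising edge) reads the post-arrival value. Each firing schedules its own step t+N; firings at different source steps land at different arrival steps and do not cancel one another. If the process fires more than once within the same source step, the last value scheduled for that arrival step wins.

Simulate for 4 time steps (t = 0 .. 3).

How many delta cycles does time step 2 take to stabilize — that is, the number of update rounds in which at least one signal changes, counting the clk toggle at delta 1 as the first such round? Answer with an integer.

t=0 Δ0: s5=0 s7=0 s2=1 s8=1 s3=0 s6=0 clk=0 s4=1 s1=1
  Δ1: clk:0→1
  Δ2: s5:0→1, s1:1→0
  (2Δ to stable)
t=1 Δ0: s5=1 s7=0 s2=1 s8=1 s3=0 s6=0 clk=1 s4=1 s1=0
  Δ1: clk:1→0
  (1Δ to stable)
t=2 Δ0: s5=1 s7=0 s2=1 s8=1 s3=0 s6=0 clk=0 s4=1 s1=0
  Δ1: s6:0→1, clk:0→1
  Δ2: s7:0→1, s3:0→1, s1:0→1
  Δ3: s8:1→0, s3:1→0
  Δ4: s2:1→0
  (4Δ to stable)
t=3 Δ0: s5=1 s7=1 s2=0 s8=0 s3=0 s6=1 clk=1 s4=1 s1=1
  Δ1: clk:1→0
  (1Δ to stable)

4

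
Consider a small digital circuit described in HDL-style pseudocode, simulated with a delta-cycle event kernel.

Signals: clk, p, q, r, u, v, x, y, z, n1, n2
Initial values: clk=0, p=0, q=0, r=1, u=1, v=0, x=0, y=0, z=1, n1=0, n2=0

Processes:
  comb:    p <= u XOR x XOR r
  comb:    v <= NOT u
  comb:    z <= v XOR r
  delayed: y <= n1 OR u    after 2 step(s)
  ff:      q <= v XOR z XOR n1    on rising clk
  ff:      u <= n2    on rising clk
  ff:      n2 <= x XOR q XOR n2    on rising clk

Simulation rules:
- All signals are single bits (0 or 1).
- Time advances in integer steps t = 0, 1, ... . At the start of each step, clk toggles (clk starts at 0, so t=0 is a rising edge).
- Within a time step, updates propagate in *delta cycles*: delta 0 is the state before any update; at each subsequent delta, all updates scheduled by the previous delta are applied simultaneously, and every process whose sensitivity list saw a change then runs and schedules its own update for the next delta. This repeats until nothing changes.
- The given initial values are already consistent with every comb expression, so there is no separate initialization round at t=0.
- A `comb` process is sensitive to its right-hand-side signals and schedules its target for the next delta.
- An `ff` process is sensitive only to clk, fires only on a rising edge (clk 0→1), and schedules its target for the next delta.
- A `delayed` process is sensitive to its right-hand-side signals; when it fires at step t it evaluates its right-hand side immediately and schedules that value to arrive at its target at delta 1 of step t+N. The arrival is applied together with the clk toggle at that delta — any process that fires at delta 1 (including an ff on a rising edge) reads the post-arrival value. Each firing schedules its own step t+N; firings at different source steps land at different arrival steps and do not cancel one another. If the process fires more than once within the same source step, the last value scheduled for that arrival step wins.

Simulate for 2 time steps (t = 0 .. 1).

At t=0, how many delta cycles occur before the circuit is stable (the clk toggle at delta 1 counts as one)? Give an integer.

4

t0.Δ0 u=1 v=0 n1=0 y=0 r=1 n2=0 clk=0 x=0 p=0 z=1 q=0
t0.Δ1 u=1 v=0 n1=0 y=0 r=1 n2=0 clk=1 x=0 p=0 z=1 q=0
t0.Δ2 u=0 v=0 n1=0 y=0 r=1 n2=0 clk=1 x=0 p=0 z=1 q=1
t0.Δ3 u=0 v=1 n1=0 y=0 r=1 n2=0 clk=1 x=0 p=1 z=1 q=1
t0.Δ4 u=0 v=1 n1=0 y=0 r=1 n2=0 clk=1 x=0 p=1 z=0 q=1
t1.Δ0 u=0 v=1 n1=0 y=0 r=1 n2=0 clk=1 x=0 p=1 z=0 q=1
t1.Δ1 u=0 v=1 n1=0 y=0 r=1 n2=0 clk=0 x=0 p=1 z=0 q=1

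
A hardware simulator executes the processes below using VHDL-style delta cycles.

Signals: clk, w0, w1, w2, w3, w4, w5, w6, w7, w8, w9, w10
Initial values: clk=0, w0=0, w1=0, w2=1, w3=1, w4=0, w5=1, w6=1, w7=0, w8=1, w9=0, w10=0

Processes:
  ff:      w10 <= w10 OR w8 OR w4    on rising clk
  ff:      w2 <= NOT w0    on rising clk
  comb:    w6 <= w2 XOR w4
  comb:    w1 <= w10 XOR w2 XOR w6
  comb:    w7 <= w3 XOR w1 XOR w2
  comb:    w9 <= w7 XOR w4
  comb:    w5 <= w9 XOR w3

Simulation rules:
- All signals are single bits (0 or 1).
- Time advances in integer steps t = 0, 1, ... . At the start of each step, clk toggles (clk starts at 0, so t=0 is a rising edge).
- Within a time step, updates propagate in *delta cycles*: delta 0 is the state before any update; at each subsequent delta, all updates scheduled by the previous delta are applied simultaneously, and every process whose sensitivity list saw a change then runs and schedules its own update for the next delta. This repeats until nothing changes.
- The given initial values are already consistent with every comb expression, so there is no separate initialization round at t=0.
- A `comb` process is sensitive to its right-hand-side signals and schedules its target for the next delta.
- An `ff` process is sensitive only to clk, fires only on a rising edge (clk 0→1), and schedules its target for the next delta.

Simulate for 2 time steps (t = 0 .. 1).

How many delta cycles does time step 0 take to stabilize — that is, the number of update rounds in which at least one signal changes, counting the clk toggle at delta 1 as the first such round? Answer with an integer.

[bits: w7,w8,clk,w2,w3,w6,w5,w4,w10,w1,w9,w0]
t=0: Δ0=010111100000 Δ1=011111100000 Δ2=011111101000 Δ3=011111101100 Δ4=111111101100 Δ5=111111101110 Δ6=111111001110 | 6Δ
t=1: Δ0=111111001110 Δ1=110111001110 | 1Δ

6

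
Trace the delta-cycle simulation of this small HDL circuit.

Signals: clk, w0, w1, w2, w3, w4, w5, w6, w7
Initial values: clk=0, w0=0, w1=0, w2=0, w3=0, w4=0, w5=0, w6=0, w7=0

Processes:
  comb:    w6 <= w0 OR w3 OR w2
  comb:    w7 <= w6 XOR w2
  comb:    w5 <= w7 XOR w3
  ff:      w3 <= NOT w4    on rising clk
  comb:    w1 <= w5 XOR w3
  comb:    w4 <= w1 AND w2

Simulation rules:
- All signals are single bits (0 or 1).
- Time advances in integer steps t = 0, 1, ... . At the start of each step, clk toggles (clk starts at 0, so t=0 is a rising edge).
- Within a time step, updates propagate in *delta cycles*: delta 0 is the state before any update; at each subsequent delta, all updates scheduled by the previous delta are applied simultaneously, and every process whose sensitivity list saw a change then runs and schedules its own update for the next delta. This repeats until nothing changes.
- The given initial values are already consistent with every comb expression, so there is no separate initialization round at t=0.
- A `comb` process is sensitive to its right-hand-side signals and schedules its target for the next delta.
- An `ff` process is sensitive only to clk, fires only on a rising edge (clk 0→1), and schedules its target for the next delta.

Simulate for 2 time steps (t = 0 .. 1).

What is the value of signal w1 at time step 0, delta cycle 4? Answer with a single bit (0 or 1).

t0.Δ0 w4=0 w3=0 w7=0 w2=0 w5=0 w6=0 clk=0 w1=0 w0=0
t0.Δ1 w4=0 w3=0 w7=0 w2=0 w5=0 w6=0 clk=1 w1=0 w0=0
t0.Δ2 w4=0 w3=1 w7=0 w2=0 w5=0 w6=0 clk=1 w1=0 w0=0
t0.Δ3 w4=0 w3=1 w7=0 w2=0 w5=1 w6=1 clk=1 w1=1 w0=0
t0.Δ4 w4=0 w3=1 w7=1 w2=0 w5=1 w6=1 clk=1 w1=0 w0=0
t0.Δ5 w4=0 w3=1 w7=1 w2=0 w5=0 w6=1 clk=1 w1=0 w0=0
t0.Δ6 w4=0 w3=1 w7=1 w2=0 w5=0 w6=1 clk=1 w1=1 w0=0
t1.Δ0 w4=0 w3=1 w7=1 w2=0 w5=0 w6=1 clk=1 w1=1 w0=0
t1.Δ1 w4=0 w3=1 w7=1 w2=0 w5=0 w6=1 clk=0 w1=1 w0=0

0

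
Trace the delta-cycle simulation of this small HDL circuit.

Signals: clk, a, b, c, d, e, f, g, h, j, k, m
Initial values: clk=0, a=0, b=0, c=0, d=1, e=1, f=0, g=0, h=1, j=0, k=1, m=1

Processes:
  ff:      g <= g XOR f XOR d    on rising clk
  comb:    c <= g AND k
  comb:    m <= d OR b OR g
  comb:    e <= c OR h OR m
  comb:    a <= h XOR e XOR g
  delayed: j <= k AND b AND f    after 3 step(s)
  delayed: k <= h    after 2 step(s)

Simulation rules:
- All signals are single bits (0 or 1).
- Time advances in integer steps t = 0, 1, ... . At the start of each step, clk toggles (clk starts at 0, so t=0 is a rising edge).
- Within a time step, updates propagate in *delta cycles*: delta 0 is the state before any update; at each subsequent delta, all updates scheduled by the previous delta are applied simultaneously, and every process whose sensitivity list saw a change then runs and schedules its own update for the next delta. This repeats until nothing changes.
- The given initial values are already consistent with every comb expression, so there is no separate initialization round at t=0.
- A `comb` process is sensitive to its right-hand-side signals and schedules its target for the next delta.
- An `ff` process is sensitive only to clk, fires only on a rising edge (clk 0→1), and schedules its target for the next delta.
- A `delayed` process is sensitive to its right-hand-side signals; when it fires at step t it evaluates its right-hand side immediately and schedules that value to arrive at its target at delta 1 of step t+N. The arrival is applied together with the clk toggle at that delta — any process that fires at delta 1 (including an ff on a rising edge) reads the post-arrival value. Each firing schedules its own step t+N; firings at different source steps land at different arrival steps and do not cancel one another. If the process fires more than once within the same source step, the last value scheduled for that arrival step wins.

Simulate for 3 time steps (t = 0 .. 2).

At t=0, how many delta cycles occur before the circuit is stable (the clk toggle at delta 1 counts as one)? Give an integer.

3

t0.Δ0 clk=0 a=0 h=1 f=0 e=1 k=1 d=1 c=0 m=1 g=0 b=0 j=0
t0.Δ1 clk=1 a=0 h=1 f=0 e=1 k=1 d=1 c=0 m=1 g=0 b=0 j=0
t0.Δ2 clk=1 a=0 h=1 f=0 e=1 k=1 d=1 c=0 m=1 g=1 b=0 j=0
t0.Δ3 clk=1 a=1 h=1 f=0 e=1 k=1 d=1 c=1 m=1 g=1 b=0 j=0
t1.Δ0 clk=1 a=1 h=1 f=0 e=1 k=1 d=1 c=1 m=1 g=1 b=0 j=0
t1.Δ1 clk=0 a=1 h=1 f=0 e=1 k=1 d=1 c=1 m=1 g=1 b=0 j=0
t2.Δ0 clk=0 a=1 h=1 f=0 e=1 k=1 d=1 c=1 m=1 g=1 b=0 j=0
t2.Δ1 clk=1 a=1 h=1 f=0 e=1 k=1 d=1 c=1 m=1 g=1 b=0 j=0
t2.Δ2 clk=1 a=1 h=1 f=0 e=1 k=1 d=1 c=1 m=1 g=0 b=0 j=0
t2.Δ3 clk=1 a=0 h=1 f=0 e=1 k=1 d=1 c=0 m=1 g=0 b=0 j=0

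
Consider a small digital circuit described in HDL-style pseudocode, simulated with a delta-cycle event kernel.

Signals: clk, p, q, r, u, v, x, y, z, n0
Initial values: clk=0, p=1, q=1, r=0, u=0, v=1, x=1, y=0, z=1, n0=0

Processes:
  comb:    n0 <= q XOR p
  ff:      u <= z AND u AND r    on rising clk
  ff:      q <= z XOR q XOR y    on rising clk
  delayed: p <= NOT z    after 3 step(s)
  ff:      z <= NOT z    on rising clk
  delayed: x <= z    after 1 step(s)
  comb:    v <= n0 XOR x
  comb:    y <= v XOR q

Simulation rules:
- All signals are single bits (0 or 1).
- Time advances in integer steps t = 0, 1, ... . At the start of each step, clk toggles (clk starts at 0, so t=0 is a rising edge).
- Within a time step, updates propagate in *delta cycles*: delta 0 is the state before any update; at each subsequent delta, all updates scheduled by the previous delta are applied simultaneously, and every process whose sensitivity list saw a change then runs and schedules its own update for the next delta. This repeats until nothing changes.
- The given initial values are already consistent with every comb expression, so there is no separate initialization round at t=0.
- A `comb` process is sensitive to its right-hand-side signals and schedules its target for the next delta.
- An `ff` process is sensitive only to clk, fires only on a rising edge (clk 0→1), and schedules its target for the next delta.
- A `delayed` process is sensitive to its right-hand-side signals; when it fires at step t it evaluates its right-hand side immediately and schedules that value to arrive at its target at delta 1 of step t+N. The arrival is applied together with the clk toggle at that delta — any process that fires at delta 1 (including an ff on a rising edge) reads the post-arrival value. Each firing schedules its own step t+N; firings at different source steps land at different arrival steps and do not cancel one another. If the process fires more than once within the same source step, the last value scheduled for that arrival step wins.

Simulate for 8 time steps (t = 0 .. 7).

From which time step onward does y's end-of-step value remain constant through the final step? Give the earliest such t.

[bits: r,q,u,v,z,n0,y,p,x,clk]
t=0: Δ0=0101100110 Δ1=0101100111 Δ2=0001000111 Δ3=0001011111 Δ4=0000011111 Δ5=0000010111 | 5Δ
t=1: Δ0=0000010111 Δ1=0000010100 Δ2=0001010100 Δ3=0001011100 | 3Δ
t=2: Δ0=0001011100 Δ1=0001011101 Δ2=0101111101 Δ3=0101100101 Δ4=0100100101 Δ5=0100101101 | 5Δ
t=3: Δ0=0100101101 Δ1=0100101110 Δ2=0101101110 Δ3=0101100110 | 3Δ
t=4: Δ0=0101100110 Δ1=0101100111 Δ2=0001000111 Δ3=0001011111 Δ4=0000011111 Δ5=0000010111 | 5Δ
t=5: Δ0=0000010111 Δ1=0000010000 Δ2=0001000000 Δ3=0000001000 Δ4=0000000000 | 4Δ
t=6: Δ0=0000000000 Δ1=0000000001 Δ2=0000100001 | 2Δ
t=7: Δ0=0000100001 Δ1=0000100110 Δ2=0001110110 Δ3=0000111110 Δ4=0000110110 | 4Δ

3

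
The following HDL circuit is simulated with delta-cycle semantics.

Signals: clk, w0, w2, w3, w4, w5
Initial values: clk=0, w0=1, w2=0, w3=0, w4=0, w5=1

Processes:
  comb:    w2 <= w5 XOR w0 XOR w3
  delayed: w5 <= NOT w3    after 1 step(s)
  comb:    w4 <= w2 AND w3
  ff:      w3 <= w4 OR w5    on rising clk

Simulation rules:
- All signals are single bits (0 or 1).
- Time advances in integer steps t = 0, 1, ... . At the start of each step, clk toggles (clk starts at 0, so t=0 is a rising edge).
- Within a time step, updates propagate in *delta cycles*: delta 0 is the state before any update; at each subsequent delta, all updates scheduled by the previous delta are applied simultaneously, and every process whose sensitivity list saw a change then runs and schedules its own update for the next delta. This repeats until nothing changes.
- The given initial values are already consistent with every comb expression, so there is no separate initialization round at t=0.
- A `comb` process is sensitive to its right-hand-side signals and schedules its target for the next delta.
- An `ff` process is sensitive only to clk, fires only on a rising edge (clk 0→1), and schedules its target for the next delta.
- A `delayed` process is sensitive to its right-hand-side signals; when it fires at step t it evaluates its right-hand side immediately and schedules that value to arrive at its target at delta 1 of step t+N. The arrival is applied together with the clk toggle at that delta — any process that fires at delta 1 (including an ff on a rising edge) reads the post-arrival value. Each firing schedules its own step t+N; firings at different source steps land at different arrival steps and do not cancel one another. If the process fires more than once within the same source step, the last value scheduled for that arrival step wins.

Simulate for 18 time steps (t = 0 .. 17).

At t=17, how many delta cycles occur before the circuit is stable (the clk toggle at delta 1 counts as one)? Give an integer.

3

t0.Δ0 w3=0 w4=0 w2=0 w0=1 w5=1 clk=0
t0.Δ1 w3=0 w4=0 w2=0 w0=1 w5=1 clk=1
t0.Δ2 w3=1 w4=0 w2=0 w0=1 w5=1 clk=1
t0.Δ3 w3=1 w4=0 w2=1 w0=1 w5=1 clk=1
t0.Δ4 w3=1 w4=1 w2=1 w0=1 w5=1 clk=1
t1.Δ0 w3=1 w4=1 w2=1 w0=1 w5=1 clk=1
t1.Δ1 w3=1 w4=1 w2=1 w0=1 w5=0 clk=0
t1.Δ2 w3=1 w4=1 w2=0 w0=1 w5=0 clk=0
t1.Δ3 w3=1 w4=0 w2=0 w0=1 w5=0 clk=0
t2.Δ0 w3=1 w4=0 w2=0 w0=1 w5=0 clk=0
t2.Δ1 w3=1 w4=0 w2=0 w0=1 w5=0 clk=1
t2.Δ2 w3=0 w4=0 w2=0 w0=1 w5=0 clk=1
t2.Δ3 w3=0 w4=0 w2=1 w0=1 w5=0 clk=1
t3.Δ0 w3=0 w4=0 w2=1 w0=1 w5=0 clk=1
t3.Δ1 w3=0 w4=0 w2=1 w0=1 w5=1 clk=0
t3.Δ2 w3=0 w4=0 w2=0 w0=1 w5=1 clk=0
t4.Δ0 w3=0 w4=0 w2=0 w0=1 w5=1 clk=0
t4.Δ1 w3=0 w4=0 w2=0 w0=1 w5=1 clk=1
t4.Δ2 w3=1 w4=0 w2=0 w0=1 w5=1 clk=1
t4.Δ3 w3=1 w4=0 w2=1 w0=1 w5=1 clk=1
t4.Δ4 w3=1 w4=1 w2=1 w0=1 w5=1 clk=1
t5.Δ0 w3=1 w4=1 w2=1 w0=1 w5=1 clk=1
t5.Δ1 w3=1 w4=1 w2=1 w0=1 w5=0 clk=0
t5.Δ2 w3=1 w4=1 w2=0 w0=1 w5=0 clk=0
t5.Δ3 w3=1 w4=0 w2=0 w0=1 w5=0 clk=0
t6.Δ0 w3=1 w4=0 w2=0 w0=1 w5=0 clk=0
t6.Δ1 w3=1 w4=0 w2=0 w0=1 w5=0 clk=1
t6.Δ2 w3=0 w4=0 w2=0 w0=1 w5=0 clk=1
t6.Δ3 w3=0 w4=0 w2=1 w0=1 w5=0 clk=1
t7.Δ0 w3=0 w4=0 w2=1 w0=1 w5=0 clk=1
t7.Δ1 w3=0 w4=0 w2=1 w0=1 w5=1 clk=0
t7.Δ2 w3=0 w4=0 w2=0 w0=1 w5=1 clk=0
t8.Δ0 w3=0 w4=0 w2=0 w0=1 w5=1 clk=0
t8.Δ1 w3=0 w4=0 w2=0 w0=1 w5=1 clk=1
t8.Δ2 w3=1 w4=0 w2=0 w0=1 w5=1 clk=1
t8.Δ3 w3=1 w4=0 w2=1 w0=1 w5=1 clk=1
t8.Δ4 w3=1 w4=1 w2=1 w0=1 w5=1 clk=1
t9.Δ0 w3=1 w4=1 w2=1 w0=1 w5=1 clk=1
t9.Δ1 w3=1 w4=1 w2=1 w0=1 w5=0 clk=0
t9.Δ2 w3=1 w4=1 w2=0 w0=1 w5=0 clk=0
t9.Δ3 w3=1 w4=0 w2=0 w0=1 w5=0 clk=0
t10.Δ0 w3=1 w4=0 w2=0 w0=1 w5=0 clk=0
t10.Δ1 w3=1 w4=0 w2=0 w0=1 w5=0 clk=1
t10.Δ2 w3=0 w4=0 w2=0 w0=1 w5=0 clk=1
t10.Δ3 w3=0 w4=0 w2=1 w0=1 w5=0 clk=1
t11.Δ0 w3=0 w4=0 w2=1 w0=1 w5=0 clk=1
t11.Δ1 w3=0 w4=0 w2=1 w0=1 w5=1 clk=0
t11.Δ2 w3=0 w4=0 w2=0 w0=1 w5=1 clk=0
t12.Δ0 w3=0 w4=0 w2=0 w0=1 w5=1 clk=0
t12.Δ1 w3=0 w4=0 w2=0 w0=1 w5=1 clk=1
t12.Δ2 w3=1 w4=0 w2=0 w0=1 w5=1 clk=1
t12.Δ3 w3=1 w4=0 w2=1 w0=1 w5=1 clk=1
t12.Δ4 w3=1 w4=1 w2=1 w0=1 w5=1 clk=1
t13.Δ0 w3=1 w4=1 w2=1 w0=1 w5=1 clk=1
t13.Δ1 w3=1 w4=1 w2=1 w0=1 w5=0 clk=0
t13.Δ2 w3=1 w4=1 w2=0 w0=1 w5=0 clk=0
t13.Δ3 w3=1 w4=0 w2=0 w0=1 w5=0 clk=0
t14.Δ0 w3=1 w4=0 w2=0 w0=1 w5=0 clk=0
t14.Δ1 w3=1 w4=0 w2=0 w0=1 w5=0 clk=1
t14.Δ2 w3=0 w4=0 w2=0 w0=1 w5=0 clk=1
t14.Δ3 w3=0 w4=0 w2=1 w0=1 w5=0 clk=1
t15.Δ0 w3=0 w4=0 w2=1 w0=1 w5=0 clk=1
t15.Δ1 w3=0 w4=0 w2=1 w0=1 w5=1 clk=0
t15.Δ2 w3=0 w4=0 w2=0 w0=1 w5=1 clk=0
t16.Δ0 w3=0 w4=0 w2=0 w0=1 w5=1 clk=0
t16.Δ1 w3=0 w4=0 w2=0 w0=1 w5=1 clk=1
t16.Δ2 w3=1 w4=0 w2=0 w0=1 w5=1 clk=1
t16.Δ3 w3=1 w4=0 w2=1 w0=1 w5=1 clk=1
t16.Δ4 w3=1 w4=1 w2=1 w0=1 w5=1 clk=1
t17.Δ0 w3=1 w4=1 w2=1 w0=1 w5=1 clk=1
t17.Δ1 w3=1 w4=1 w2=1 w0=1 w5=0 clk=0
t17.Δ2 w3=1 w4=1 w2=0 w0=1 w5=0 clk=0
t17.Δ3 w3=1 w4=0 w2=0 w0=1 w5=0 clk=0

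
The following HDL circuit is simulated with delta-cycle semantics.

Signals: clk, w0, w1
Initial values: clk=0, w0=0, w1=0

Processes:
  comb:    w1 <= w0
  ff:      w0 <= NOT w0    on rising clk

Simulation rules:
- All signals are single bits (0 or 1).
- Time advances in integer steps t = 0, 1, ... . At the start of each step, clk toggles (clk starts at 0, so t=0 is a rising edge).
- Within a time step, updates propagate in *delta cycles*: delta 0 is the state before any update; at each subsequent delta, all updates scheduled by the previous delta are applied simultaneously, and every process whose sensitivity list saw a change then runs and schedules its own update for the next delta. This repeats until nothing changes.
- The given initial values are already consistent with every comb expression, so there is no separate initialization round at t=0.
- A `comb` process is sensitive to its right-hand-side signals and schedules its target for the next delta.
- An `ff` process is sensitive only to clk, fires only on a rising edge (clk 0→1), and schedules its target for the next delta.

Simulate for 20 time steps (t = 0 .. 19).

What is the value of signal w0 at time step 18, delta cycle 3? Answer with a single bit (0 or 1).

0

t=0 Δ0: clk=0 w0=0 w1=0
  Δ1: clk:0→1
  Δ2: w0:0→1
  Δ3: w1:0→1
  (3Δ to stable)
t=1 Δ0: clk=1 w0=1 w1=1
  Δ1: clk:1→0
  (1Δ to stable)
t=2 Δ0: clk=0 w0=1 w1=1
  Δ1: clk:0→1
  Δ2: w0:1→0
  Δ3: w1:1→0
  (3Δ to stable)
t=3 Δ0: clk=1 w0=0 w1=0
  Δ1: clk:1→0
  (1Δ to stable)
t=4 Δ0: clk=0 w0=0 w1=0
  Δ1: clk:0→1
  Δ2: w0:0→1
  Δ3: w1:0→1
  (3Δ to stable)
t=5 Δ0: clk=1 w0=1 w1=1
  Δ1: clk:1→0
  (1Δ to stable)
t=6 Δ0: clk=0 w0=1 w1=1
  Δ1: clk:0→1
  Δ2: w0:1→0
  Δ3: w1:1→0
  (3Δ to stable)
t=7 Δ0: clk=1 w0=0 w1=0
  Δ1: clk:1→0
  (1Δ to stable)
t=8 Δ0: clk=0 w0=0 w1=0
  Δ1: clk:0→1
  Δ2: w0:0→1
  Δ3: w1:0→1
  (3Δ to stable)
t=9 Δ0: clk=1 w0=1 w1=1
  Δ1: clk:1→0
  (1Δ to stable)
t=10 Δ0: clk=0 w0=1 w1=1
  Δ1: clk:0→1
  Δ2: w0:1→0
  Δ3: w1:1→0
  (3Δ to stable)
t=11 Δ0: clk=1 w0=0 w1=0
  Δ1: clk:1→0
  (1Δ to stable)
t=12 Δ0: clk=0 w0=0 w1=0
  Δ1: clk:0→1
  Δ2: w0:0→1
  Δ3: w1:0→1
  (3Δ to stable)
t=13 Δ0: clk=1 w0=1 w1=1
  Δ1: clk:1→0
  (1Δ to stable)
t=14 Δ0: clk=0 w0=1 w1=1
  Δ1: clk:0→1
  Δ2: w0:1→0
  Δ3: w1:1→0
  (3Δ to stable)
t=15 Δ0: clk=1 w0=0 w1=0
  Δ1: clk:1→0
  (1Δ to stable)
t=16 Δ0: clk=0 w0=0 w1=0
  Δ1: clk:0→1
  Δ2: w0:0→1
  Δ3: w1:0→1
  (3Δ to stable)
t=17 Δ0: clk=1 w0=1 w1=1
  Δ1: clk:1→0
  (1Δ to stable)
t=18 Δ0: clk=0 w0=1 w1=1
  Δ1: clk:0→1
  Δ2: w0:1→0
  Δ3: w1:1→0
  (3Δ to stable)
t=19 Δ0: clk=1 w0=0 w1=0
  Δ1: clk:1→0
  (1Δ to stable)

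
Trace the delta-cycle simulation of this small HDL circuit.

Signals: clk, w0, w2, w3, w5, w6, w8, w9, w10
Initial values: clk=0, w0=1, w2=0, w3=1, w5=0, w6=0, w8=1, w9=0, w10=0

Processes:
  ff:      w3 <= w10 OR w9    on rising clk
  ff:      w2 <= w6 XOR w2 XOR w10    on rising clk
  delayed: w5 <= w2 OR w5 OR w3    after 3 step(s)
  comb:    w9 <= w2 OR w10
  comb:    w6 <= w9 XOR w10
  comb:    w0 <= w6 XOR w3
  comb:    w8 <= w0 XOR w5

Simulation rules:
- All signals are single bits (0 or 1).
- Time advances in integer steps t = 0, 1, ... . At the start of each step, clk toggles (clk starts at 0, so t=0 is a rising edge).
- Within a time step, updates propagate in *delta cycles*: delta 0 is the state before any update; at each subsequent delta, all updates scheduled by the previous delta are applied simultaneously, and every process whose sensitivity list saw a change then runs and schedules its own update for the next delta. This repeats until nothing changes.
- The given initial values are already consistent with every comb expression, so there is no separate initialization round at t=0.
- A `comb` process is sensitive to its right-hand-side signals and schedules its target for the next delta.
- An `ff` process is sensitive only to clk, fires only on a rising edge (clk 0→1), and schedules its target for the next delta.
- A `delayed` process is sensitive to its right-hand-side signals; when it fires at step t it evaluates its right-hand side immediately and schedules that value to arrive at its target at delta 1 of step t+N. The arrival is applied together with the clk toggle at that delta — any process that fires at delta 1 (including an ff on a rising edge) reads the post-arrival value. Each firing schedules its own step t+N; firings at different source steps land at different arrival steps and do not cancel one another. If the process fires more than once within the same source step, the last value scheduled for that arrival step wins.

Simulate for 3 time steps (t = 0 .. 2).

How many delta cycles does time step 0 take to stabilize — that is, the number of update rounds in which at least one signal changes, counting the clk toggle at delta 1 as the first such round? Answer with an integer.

4

[bits: w9,clk,w2,w6,w0,w3,w5,w8,w10]
t=0: Δ0=000011010 Δ1=010011010 Δ2=010010010 Δ3=010000010 Δ4=010000000 | 4Δ
t=1: Δ0=010000000 Δ1=000000000 | 1Δ
t=2: Δ0=000000000 Δ1=010000000 | 1Δ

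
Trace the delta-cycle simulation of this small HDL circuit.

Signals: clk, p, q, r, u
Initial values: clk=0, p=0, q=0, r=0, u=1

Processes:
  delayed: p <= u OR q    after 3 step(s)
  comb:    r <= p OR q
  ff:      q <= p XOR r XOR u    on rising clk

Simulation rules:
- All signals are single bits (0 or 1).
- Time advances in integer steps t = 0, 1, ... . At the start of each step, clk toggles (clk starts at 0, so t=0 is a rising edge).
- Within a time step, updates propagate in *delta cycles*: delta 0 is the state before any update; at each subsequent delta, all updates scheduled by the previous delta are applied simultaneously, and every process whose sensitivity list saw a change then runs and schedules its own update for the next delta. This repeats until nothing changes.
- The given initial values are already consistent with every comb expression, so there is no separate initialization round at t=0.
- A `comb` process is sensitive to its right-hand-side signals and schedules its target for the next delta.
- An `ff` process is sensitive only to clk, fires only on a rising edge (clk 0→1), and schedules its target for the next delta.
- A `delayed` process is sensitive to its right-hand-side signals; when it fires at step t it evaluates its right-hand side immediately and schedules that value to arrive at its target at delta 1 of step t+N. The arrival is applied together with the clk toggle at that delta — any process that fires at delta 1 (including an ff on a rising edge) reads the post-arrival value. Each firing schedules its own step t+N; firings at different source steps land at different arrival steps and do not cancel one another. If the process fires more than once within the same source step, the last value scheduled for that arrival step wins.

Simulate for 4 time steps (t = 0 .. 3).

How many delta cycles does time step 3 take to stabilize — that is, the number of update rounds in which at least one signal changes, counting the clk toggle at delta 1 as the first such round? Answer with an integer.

[bits: q,u,clk,r,p]
t=0: Δ0=01000 Δ1=01100 Δ2=11100 Δ3=11110 | 3Δ
t=1: Δ0=11110 Δ1=11010 | 1Δ
t=2: Δ0=11010 Δ1=11110 Δ2=01110 Δ3=01100 | 3Δ
t=3: Δ0=01100 Δ1=01001 Δ2=01011 | 2Δ

2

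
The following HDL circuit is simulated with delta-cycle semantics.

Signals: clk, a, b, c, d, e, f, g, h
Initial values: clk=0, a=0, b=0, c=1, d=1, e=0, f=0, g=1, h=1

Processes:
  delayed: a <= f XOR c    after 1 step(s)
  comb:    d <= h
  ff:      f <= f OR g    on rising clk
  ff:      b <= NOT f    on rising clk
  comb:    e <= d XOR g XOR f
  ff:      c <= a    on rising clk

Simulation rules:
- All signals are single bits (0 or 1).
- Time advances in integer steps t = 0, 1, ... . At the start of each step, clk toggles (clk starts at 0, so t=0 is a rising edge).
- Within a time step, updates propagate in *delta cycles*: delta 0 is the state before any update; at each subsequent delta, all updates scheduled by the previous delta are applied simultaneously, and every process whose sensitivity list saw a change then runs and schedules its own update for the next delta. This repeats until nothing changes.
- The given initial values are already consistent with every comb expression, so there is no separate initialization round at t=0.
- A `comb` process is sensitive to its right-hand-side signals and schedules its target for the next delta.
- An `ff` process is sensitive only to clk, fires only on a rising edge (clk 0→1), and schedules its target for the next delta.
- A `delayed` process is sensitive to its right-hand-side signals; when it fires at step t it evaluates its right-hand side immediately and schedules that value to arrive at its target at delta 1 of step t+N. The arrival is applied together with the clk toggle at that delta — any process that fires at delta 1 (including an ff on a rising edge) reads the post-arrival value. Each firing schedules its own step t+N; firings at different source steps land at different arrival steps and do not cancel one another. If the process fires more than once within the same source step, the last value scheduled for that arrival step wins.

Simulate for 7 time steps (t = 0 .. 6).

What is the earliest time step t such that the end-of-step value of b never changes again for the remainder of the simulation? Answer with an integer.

2

t=0 Δ0: g=1 d=1 f=0 clk=0 e=0 h=1 c=1 a=0 b=0
  Δ1: clk:0→1
  Δ2: f:0→1, c:1→0, b:0→1
  Δ3: e:0→1
  (3Δ to stable)
t=1 Δ0: g=1 d=1 f=1 clk=1 e=1 h=1 c=0 a=0 b=1
  Δ1: clk:1→0, a:0→1
  (1Δ to stable)
t=2 Δ0: g=1 d=1 f=1 clk=0 e=1 h=1 c=0 a=1 b=1
  Δ1: clk:0→1
  Δ2: c:0→1, b:1→0
  (2Δ to stable)
t=3 Δ0: g=1 d=1 f=1 clk=1 e=1 h=1 c=1 a=1 b=0
  Δ1: clk:1→0, a:1→0
  (1Δ to stable)
t=4 Δ0: g=1 d=1 f=1 clk=0 e=1 h=1 c=1 a=0 b=0
  Δ1: clk:0→1
  Δ2: c:1→0
  (2Δ to stable)
t=5 Δ0: g=1 d=1 f=1 clk=1 e=1 h=1 c=0 a=0 b=0
  Δ1: clk:1→0, a:0→1
  (1Δ to stable)
t=6 Δ0: g=1 d=1 f=1 clk=0 e=1 h=1 c=0 a=1 b=0
  Δ1: clk:0→1
  Δ2: c:0→1
  (2Δ to stable)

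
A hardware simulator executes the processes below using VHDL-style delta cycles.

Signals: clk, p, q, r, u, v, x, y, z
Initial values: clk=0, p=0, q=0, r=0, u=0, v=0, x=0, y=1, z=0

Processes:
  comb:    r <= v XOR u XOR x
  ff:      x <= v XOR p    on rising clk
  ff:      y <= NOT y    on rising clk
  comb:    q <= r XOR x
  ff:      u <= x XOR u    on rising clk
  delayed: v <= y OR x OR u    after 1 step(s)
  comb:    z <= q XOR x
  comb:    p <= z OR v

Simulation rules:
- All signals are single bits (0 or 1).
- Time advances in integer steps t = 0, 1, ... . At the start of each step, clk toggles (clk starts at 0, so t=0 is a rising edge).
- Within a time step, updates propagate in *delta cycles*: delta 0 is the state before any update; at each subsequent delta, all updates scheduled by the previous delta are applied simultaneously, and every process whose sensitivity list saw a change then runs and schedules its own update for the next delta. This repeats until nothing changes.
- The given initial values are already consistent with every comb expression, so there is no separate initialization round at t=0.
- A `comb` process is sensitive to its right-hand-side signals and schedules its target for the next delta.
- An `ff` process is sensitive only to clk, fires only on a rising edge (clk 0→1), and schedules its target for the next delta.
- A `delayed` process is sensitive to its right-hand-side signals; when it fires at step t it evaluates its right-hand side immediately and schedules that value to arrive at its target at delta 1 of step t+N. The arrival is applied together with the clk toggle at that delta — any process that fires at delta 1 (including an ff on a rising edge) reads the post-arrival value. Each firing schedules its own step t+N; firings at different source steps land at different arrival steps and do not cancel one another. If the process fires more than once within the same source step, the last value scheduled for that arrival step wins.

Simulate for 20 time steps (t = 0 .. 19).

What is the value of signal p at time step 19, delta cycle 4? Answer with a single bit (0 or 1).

t=0 Δ0: v=0 y=1 clk=0 q=0 r=0 x=0 z=0 u=0 p=0
  Δ1: clk:0→1
  Δ2: y:1→0
  (2Δ to stable)
t=1 Δ0: v=0 y=0 clk=1 q=0 r=0 x=0 z=0 u=0 p=0
  Δ1: clk:1→0
  (1Δ to stable)
t=2 Δ0: v=0 y=0 clk=0 q=0 r=0 x=0 z=0 u=0 p=0
  Δ1: clk:0→1
  Δ2: y:0→1
  (2Δ to stable)
t=3 Δ0: v=0 y=1 clk=1 q=0 r=0 x=0 z=0 u=0 p=0
  Δ1: v:0→1, clk:1→0
  Δ2: r:0→1, p:0→1
  Δ3: q:0→1
  Δ4: z:0→1
  (4Δ to stable)
t=4 Δ0: v=1 y=1 clk=0 q=1 r=1 x=0 z=1 u=0 p=1
  Δ1: clk:0→1
  Δ2: y:1→0
  (2Δ to stable)
t=5 Δ0: v=1 y=0 clk=1 q=1 r=1 x=0 z=1 u=0 p=1
  Δ1: v:1→0, clk:1→0
  Δ2: r:1→0
  Δ3: q:1→0
  Δ4: z:1→0
  Δ5: p:1→0
  (5Δ to stable)
t=6 Δ0: v=0 y=0 clk=0 q=0 r=0 x=0 z=0 u=0 p=0
  Δ1: clk:0→1
  Δ2: y:0→1
  (2Δ to stable)
t=7 Δ0: v=0 y=1 clk=1 q=0 r=0 x=0 z=0 u=0 p=0
  Δ1: v:0→1, clk:1→0
  Δ2: r:0→1, p:0→1
  Δ3: q:0→1
  Δ4: z:0→1
  (4Δ to stable)
t=8 Δ0: v=1 y=1 clk=0 q=1 r=1 x=0 z=1 u=0 p=1
  Δ1: clk:0→1
  Δ2: y:1→0
  (2Δ to stable)
t=9 Δ0: v=1 y=0 clk=1 q=1 r=1 x=0 z=1 u=0 p=1
  Δ1: v:1→0, clk:1→0
  Δ2: r:1→0
  Δ3: q:1→0
  Δ4: z:1→0
  Δ5: p:1→0
  (5Δ to stable)
t=10 Δ0: v=0 y=0 clk=0 q=0 r=0 x=0 z=0 u=0 p=0
  Δ1: clk:0→1
  Δ2: y:0→1
  (2Δ to stable)
t=11 Δ0: v=0 y=1 clk=1 q=0 r=0 x=0 z=0 u=0 p=0
  Δ1: v:0→1, clk:1→0
  Δ2: r:0→1, p:0→1
  Δ3: q:0→1
  Δ4: z:0→1
  (4Δ to stable)
t=12 Δ0: v=1 y=1 clk=0 q=1 r=1 x=0 z=1 u=0 p=1
  Δ1: clk:0→1
  Δ2: y:1→0
  (2Δ to stable)
t=13 Δ0: v=1 y=0 clk=1 q=1 r=1 x=0 z=1 u=0 p=1
  Δ1: v:1→0, clk:1→0
  Δ2: r:1→0
  Δ3: q:1→0
  Δ4: z:1→0
  Δ5: p:1→0
  (5Δ to stable)
t=14 Δ0: v=0 y=0 clk=0 q=0 r=0 x=0 z=0 u=0 p=0
  Δ1: clk:0→1
  Δ2: y:0→1
  (2Δ to stable)
t=15 Δ0: v=0 y=1 clk=1 q=0 r=0 x=0 z=0 u=0 p=0
  Δ1: v:0→1, clk:1→0
  Δ2: r:0→1, p:0→1
  Δ3: q:0→1
  Δ4: z:0→1
  (4Δ to stable)
t=16 Δ0: v=1 y=1 clk=0 q=1 r=1 x=0 z=1 u=0 p=1
  Δ1: clk:0→1
  Δ2: y:1→0
  (2Δ to stable)
t=17 Δ0: v=1 y=0 clk=1 q=1 r=1 x=0 z=1 u=0 p=1
  Δ1: v:1→0, clk:1→0
  Δ2: r:1→0
  Δ3: q:1→0
  Δ4: z:1→0
  Δ5: p:1→0
  (5Δ to stable)
t=18 Δ0: v=0 y=0 clk=0 q=0 r=0 x=0 z=0 u=0 p=0
  Δ1: clk:0→1
  Δ2: y:0→1
  (2Δ to stable)
t=19 Δ0: v=0 y=1 clk=1 q=0 r=0 x=0 z=0 u=0 p=0
  Δ1: v:0→1, clk:1→0
  Δ2: r:0→1, p:0→1
  Δ3: q:0→1
  Δ4: z:0→1
  (4Δ to stable)

1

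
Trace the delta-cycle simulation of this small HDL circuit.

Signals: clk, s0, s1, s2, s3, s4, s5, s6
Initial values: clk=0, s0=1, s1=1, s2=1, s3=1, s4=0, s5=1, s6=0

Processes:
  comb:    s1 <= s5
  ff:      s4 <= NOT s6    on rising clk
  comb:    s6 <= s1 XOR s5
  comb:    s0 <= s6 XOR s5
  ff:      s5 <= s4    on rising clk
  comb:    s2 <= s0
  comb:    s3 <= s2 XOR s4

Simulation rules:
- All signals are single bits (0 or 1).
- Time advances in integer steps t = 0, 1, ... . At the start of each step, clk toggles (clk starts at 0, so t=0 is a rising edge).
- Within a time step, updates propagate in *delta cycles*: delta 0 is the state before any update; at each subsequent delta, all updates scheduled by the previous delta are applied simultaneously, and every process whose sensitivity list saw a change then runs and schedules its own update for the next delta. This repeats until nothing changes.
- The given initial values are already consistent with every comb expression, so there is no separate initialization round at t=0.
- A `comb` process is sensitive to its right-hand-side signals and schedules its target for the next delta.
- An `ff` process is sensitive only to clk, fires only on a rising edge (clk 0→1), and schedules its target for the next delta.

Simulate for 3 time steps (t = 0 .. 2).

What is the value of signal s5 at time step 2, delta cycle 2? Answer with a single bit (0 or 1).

[bits: s0,s1,s5,s3,s6,s4,clk,s2]
t=0: Δ0=11110001 Δ1=11110011 Δ2=11010111 Δ3=00001111 Δ4=10000110 Δ5=00010111 Δ6=00000110 Δ7=00010110 | 7Δ
t=1: Δ0=00010110 Δ1=00010100 | 1Δ
t=2: Δ0=00010100 Δ1=00010110 Δ2=00110110 Δ3=11111110 Δ4=01110111 Δ5=11100110 Δ6=11110111 Δ7=11100111 | 7Δ

1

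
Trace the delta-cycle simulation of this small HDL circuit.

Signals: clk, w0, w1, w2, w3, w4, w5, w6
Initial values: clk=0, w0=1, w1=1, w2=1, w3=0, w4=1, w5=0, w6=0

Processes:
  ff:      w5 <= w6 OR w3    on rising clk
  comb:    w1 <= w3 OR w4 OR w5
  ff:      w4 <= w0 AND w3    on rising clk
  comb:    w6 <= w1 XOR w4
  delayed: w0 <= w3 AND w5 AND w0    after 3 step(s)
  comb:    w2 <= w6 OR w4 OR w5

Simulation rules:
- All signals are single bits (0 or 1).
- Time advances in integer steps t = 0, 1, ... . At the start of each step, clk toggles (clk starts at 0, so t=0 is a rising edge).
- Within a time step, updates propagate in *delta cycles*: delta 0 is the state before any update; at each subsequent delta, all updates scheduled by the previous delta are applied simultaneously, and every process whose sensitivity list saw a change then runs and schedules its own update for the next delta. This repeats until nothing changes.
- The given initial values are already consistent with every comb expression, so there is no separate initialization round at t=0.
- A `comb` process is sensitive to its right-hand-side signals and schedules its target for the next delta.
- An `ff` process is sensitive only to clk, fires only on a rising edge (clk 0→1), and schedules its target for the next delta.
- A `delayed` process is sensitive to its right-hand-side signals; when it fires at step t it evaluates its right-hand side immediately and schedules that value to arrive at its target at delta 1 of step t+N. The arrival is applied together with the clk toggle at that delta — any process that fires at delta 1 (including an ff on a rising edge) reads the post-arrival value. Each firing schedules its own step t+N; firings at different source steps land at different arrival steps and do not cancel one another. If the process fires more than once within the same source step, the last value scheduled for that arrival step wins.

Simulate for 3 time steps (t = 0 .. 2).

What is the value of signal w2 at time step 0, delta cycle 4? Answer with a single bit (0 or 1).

t0.Δ0 w5=0 w6=0 clk=0 w3=0 w2=1 w0=1 w1=1 w4=1
t0.Δ1 w5=0 w6=0 clk=1 w3=0 w2=1 w0=1 w1=1 w4=1
t0.Δ2 w5=0 w6=0 clk=1 w3=0 w2=1 w0=1 w1=1 w4=0
t0.Δ3 w5=0 w6=1 clk=1 w3=0 w2=0 w0=1 w1=0 w4=0
t0.Δ4 w5=0 w6=0 clk=1 w3=0 w2=1 w0=1 w1=0 w4=0
t0.Δ5 w5=0 w6=0 clk=1 w3=0 w2=0 w0=1 w1=0 w4=0
t1.Δ0 w5=0 w6=0 clk=1 w3=0 w2=0 w0=1 w1=0 w4=0
t1.Δ1 w5=0 w6=0 clk=0 w3=0 w2=0 w0=1 w1=0 w4=0
t2.Δ0 w5=0 w6=0 clk=0 w3=0 w2=0 w0=1 w1=0 w4=0
t2.Δ1 w5=0 w6=0 clk=1 w3=0 w2=0 w0=1 w1=0 w4=0

1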